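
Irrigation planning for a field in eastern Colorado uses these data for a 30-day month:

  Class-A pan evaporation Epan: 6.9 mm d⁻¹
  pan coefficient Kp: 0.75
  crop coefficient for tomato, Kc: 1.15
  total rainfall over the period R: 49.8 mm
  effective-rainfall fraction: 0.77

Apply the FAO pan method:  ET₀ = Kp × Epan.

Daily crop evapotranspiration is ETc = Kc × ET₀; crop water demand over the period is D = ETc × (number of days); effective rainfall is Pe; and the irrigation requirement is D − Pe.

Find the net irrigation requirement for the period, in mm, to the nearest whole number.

140 mm

ET₀ = 0.75 × 6.9 = 5.1750 mm/d
ETc = Kc × ET₀ = 1.15 × 5.1750 = 5.9513 mm/d
Crop demand D = ETc × 30 d = 5.9513 × 30 = 178.539 mm
Pe = 0.77 × 49.8 = 38.346 mm
D − Pe = 178.539 − 38.346 = 140.193 mm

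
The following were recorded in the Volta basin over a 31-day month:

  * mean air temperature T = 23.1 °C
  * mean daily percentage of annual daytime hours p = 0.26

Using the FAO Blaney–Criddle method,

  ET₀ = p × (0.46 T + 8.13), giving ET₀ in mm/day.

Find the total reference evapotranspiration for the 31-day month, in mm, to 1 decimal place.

151.2 mm

ET₀ = 0.26 × (0.46 × 23.1 + 8.13) = 0.26 × 18.756 = 4.8766 mm/d
Monthly total = 4.8766 × 31 = 151.175 mm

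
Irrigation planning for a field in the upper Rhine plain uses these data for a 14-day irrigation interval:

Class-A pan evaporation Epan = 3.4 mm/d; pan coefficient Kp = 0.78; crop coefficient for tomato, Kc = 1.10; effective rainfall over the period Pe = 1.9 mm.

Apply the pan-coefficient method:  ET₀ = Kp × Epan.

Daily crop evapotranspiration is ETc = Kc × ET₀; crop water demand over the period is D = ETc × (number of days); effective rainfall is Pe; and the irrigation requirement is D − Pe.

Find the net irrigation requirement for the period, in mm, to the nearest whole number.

ET₀ = 0.78 × 3.4 = 2.6520 mm/d
ETc = Kc × ET₀ = 1.10 × 2.6520 = 2.9172 mm/d
Crop demand D = ETc × 14 d = 2.9172 × 14 = 40.841 mm
D − Pe = 40.841 − 1.9 = 38.941 mm

39 mm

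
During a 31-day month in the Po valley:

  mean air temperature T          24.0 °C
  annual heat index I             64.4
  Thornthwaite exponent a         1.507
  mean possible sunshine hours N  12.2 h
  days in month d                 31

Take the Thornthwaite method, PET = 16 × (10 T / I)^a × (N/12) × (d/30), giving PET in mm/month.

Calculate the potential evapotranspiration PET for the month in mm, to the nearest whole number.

122 mm

10T/I = 10 × 24.0 / 64.4 = 3.7267
(10T/I)^a = 3.7267^1.507 = 7.2608
Uncorrected PET = 16 × 7.2608 = 116.173 mm
Correction = (N/12)(d/30) = (12.2/12)(31/30) = 1.0506
PET = 116.173 × 1.0506 = 122.051 mm/month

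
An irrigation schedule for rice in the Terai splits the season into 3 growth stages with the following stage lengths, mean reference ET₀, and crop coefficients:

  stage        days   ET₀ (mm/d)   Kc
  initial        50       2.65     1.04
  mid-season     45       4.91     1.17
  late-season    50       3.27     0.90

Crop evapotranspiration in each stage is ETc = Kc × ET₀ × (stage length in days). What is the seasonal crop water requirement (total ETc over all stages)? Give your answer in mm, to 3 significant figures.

initial: 1.04 × 2.65 × 50 = 137.80 mm
mid-season: 1.17 × 4.91 × 45 = 258.51 mm
late-season: 0.90 × 3.27 × 50 = 147.15 mm
Seasonal total = 543.46 mm

543 mm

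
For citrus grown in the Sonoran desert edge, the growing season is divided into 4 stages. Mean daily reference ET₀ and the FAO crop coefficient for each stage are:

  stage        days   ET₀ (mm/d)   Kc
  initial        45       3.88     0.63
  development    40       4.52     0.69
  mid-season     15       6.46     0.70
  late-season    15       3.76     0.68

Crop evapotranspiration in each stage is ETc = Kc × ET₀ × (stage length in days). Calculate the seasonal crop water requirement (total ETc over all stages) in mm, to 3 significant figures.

initial: 0.63 × 3.88 × 45 = 110.00 mm
development: 0.69 × 4.52 × 40 = 124.75 mm
mid-season: 0.70 × 6.46 × 15 = 67.83 mm
late-season: 0.68 × 3.76 × 15 = 38.35 mm
Seasonal total = 340.93 mm

341 mm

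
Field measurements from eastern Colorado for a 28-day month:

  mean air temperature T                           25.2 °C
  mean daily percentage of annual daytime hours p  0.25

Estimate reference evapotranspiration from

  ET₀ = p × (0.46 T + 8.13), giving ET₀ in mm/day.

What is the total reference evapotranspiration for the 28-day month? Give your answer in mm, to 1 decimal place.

ET₀ = 0.25 × (0.46 × 25.2 + 8.13) = 0.25 × 19.722 = 4.9305 mm/d
Monthly total = 4.9305 × 28 = 138.054 mm

138.1 mm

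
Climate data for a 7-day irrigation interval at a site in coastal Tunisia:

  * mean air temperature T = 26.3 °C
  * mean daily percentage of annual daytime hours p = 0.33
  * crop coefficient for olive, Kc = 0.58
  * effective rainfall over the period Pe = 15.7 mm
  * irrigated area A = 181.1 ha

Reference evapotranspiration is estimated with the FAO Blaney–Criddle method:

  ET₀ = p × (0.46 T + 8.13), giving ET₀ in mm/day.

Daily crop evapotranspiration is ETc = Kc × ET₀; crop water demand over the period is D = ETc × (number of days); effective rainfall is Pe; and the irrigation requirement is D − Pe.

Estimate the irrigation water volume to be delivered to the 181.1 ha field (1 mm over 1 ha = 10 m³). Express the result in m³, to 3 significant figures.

20600 m³

ET₀ = 0.33 × (0.46 × 26.3 + 8.13) = 0.33 × 20.228 = 6.6752 mm/d
ETc = Kc × ET₀ = 0.58 × 6.6752 = 3.8716 mm/d
Crop demand D = ETc × 7 d = 3.8716 × 7 = 27.101 mm
D − Pe = 27.101 − 15.7 = 11.401 mm
Volume = 11.401 mm × 181.1 ha × 10 = 20647.2 m³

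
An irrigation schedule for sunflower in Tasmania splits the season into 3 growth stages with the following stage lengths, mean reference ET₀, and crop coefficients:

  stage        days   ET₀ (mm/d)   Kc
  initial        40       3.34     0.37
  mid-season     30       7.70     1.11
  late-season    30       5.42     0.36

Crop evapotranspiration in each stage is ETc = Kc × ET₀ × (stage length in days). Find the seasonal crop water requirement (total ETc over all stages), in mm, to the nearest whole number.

initial: 0.37 × 3.34 × 40 = 49.43 mm
mid-season: 1.11 × 7.70 × 30 = 256.41 mm
late-season: 0.36 × 5.42 × 30 = 58.54 mm
Seasonal total = 364.38 mm

364 mm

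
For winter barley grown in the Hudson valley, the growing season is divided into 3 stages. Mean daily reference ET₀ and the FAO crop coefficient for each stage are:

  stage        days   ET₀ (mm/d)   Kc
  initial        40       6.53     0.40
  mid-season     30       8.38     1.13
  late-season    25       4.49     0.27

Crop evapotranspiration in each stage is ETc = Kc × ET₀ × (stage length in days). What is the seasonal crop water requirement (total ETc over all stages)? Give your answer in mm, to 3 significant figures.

419 mm

initial: 0.40 × 6.53 × 40 = 104.48 mm
mid-season: 1.13 × 8.38 × 30 = 284.08 mm
late-season: 0.27 × 4.49 × 25 = 30.31 mm
Seasonal total = 418.87 mm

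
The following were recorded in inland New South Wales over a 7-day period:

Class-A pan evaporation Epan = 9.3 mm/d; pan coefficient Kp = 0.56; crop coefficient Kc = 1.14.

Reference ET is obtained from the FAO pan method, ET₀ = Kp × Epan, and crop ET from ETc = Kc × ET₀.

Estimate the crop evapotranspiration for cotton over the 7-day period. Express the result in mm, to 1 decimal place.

41.6 mm

ET₀ = 0.56 × 9.3 = 5.2080 mm/d
ETc = Kc × ET₀ = 1.14 × 5.2080 = 5.9371 mm/d
Over 7 days: 5.9371 × 7 = 41.560 mm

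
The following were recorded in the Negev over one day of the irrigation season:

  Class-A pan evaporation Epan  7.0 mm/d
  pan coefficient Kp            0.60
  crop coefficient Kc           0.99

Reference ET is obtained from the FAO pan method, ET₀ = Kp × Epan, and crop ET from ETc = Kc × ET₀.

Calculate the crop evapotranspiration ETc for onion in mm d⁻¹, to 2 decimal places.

ET₀ = 0.60 × 7.0 = 4.2000 mm/d
ETc = Kc × ET₀ = 0.99 × 4.2000 = 4.1580 mm/d

4.16 mm d⁻¹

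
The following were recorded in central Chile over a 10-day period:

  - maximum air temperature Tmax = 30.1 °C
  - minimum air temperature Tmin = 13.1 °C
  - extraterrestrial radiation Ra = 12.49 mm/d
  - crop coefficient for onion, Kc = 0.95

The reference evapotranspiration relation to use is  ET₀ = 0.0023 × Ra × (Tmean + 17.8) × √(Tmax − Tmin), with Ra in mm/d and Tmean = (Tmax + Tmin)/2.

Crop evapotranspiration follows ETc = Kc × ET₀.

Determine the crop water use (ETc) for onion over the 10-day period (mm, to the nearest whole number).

Tmean = (30.1 + 13.1)/2 = 21.60 °C
ET₀ = 0.0023 × 12.49 × (21.60 + 17.8) × √17.0 = 0.0023 × 12.49 × 39.40 × 4.1231 = 4.6667 mm/d
ETc = Kc × ET₀ = 0.95 × 4.6667 = 4.4334 mm/d
Over 10 days: 4.4334 × 10 = 44.334 mm

44 mm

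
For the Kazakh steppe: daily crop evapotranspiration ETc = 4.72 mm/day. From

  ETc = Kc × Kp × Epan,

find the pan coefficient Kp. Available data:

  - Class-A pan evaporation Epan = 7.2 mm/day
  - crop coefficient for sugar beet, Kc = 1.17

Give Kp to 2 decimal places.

ETc = Kc × Kp × Epan  ⇒  Kp = ETc / (Kc × Epan)
Kp = 4.72 / (1.17 × 7.2) = 4.72 / 8.424 = 0.5603

0.56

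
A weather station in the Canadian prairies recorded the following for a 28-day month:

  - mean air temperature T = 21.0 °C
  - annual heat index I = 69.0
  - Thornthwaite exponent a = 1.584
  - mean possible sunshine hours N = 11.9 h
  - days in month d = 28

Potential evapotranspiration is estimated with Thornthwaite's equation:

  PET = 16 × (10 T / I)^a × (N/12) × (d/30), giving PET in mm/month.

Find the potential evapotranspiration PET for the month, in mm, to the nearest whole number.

86 mm

10T/I = 10 × 21.0 / 69.0 = 3.0435
(10T/I)^a = 3.0435^1.584 = 5.8299
Uncorrected PET = 16 × 5.8299 = 93.278 mm
Correction = (N/12)(d/30) = (11.9/12)(28/30) = 0.9256
PET = 93.278 × 0.9256 = 86.338 mm/month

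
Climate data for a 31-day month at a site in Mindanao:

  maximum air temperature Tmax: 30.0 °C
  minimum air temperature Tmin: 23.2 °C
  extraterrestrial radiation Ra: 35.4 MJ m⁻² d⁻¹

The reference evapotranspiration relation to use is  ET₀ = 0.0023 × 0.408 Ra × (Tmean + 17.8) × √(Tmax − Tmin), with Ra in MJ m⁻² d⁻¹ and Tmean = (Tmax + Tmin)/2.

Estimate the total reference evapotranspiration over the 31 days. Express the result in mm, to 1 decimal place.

119.2 mm

Tmean = (30.0 + 23.2)/2 = 26.60 °C
0.408 Ra = 0.408 × 35.4 = 14.4432 mm/d equivalent
ET₀ = 0.0023 × 14.4432 × (26.60 + 17.8) × √6.8 = 0.0023 × 14.4432 × 44.40 × 2.6077 = 3.8462 mm/d
Over 31 days: 3.8462 × 31 = 119.232 mm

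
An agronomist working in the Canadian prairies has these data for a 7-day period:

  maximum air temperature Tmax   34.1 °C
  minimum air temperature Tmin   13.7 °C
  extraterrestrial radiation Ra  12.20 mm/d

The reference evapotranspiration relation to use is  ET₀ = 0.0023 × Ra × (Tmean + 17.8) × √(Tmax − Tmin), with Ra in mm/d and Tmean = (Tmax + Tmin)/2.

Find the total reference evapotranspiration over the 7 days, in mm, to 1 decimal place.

Tmean = (34.1 + 13.7)/2 = 23.90 °C
ET₀ = 0.0023 × 12.20 × (23.90 + 17.8) × √20.4 = 0.0023 × 12.20 × 41.70 × 4.5166 = 5.2849 mm/d
Over 7 days: 5.2849 × 7 = 36.994 mm

37.0 mm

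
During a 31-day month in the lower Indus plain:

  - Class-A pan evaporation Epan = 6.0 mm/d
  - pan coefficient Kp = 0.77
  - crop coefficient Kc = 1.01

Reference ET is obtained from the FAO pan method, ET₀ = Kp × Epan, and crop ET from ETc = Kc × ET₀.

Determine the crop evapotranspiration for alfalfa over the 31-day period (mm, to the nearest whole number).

145 mm

ET₀ = 0.77 × 6.0 = 4.6200 mm/d
ETc = Kc × ET₀ = 1.01 × 4.6200 = 4.6662 mm/d
Over 31 days: 4.6662 × 31 = 144.652 mm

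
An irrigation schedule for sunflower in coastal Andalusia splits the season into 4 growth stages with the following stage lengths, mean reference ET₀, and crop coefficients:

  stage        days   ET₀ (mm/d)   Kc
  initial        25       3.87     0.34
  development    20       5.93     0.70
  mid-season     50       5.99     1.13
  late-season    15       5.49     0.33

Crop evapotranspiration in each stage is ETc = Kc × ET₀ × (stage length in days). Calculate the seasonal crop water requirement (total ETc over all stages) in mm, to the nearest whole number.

482 mm

initial: 0.34 × 3.87 × 25 = 32.90 mm
development: 0.70 × 5.93 × 20 = 83.02 mm
mid-season: 1.13 × 5.99 × 50 = 338.44 mm
late-season: 0.33 × 5.49 × 15 = 27.18 mm
Seasonal total = 481.54 mm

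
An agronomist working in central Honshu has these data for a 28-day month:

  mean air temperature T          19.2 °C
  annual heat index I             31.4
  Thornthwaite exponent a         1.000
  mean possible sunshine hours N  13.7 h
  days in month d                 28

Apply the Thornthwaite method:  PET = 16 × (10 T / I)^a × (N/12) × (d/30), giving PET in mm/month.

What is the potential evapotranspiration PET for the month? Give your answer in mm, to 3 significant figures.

104 mm

10T/I = 10 × 19.2 / 31.4 = 6.1146
(10T/I)^a = 6.1146^1.000 = 6.1146
Uncorrected PET = 16 × 6.1146 = 97.834 mm
Correction = (N/12)(d/30) = (13.7/12)(28/30) = 1.0656
PET = 97.834 × 1.0656 = 104.252 mm/month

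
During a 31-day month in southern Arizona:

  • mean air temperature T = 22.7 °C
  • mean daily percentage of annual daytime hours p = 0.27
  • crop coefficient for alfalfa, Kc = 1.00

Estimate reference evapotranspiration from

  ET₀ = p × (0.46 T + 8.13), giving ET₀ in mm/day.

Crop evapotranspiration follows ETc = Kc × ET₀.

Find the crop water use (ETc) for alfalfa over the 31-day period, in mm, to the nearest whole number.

155 mm

ET₀ = 0.27 × (0.46 × 22.7 + 8.13) = 0.27 × 18.572 = 5.0144 mm/d
ETc = Kc × ET₀ = 1.00 × 5.0144 = 5.0144 mm/d
Over 31 days: 5.0144 × 31 = 155.446 mm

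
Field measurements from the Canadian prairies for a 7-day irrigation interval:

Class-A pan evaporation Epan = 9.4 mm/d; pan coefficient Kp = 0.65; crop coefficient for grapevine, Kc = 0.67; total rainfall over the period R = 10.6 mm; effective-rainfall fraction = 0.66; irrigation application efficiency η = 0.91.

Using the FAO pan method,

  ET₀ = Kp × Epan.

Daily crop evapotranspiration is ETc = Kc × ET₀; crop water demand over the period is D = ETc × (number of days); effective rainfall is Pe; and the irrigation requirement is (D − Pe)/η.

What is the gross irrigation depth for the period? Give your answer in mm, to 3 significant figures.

ET₀ = 0.65 × 9.4 = 6.1100 mm/d
ETc = Kc × ET₀ = 0.67 × 6.1100 = 4.0937 mm/d
Crop demand D = ETc × 7 d = 4.0937 × 7 = 28.656 mm
Pe = 0.66 × 10.6 = 6.996 mm
D − Pe = 28.656 − 6.996 = 21.660 mm
Gross irrigation = 21.660 / 0.91 = 23.802 mm

23.8 mm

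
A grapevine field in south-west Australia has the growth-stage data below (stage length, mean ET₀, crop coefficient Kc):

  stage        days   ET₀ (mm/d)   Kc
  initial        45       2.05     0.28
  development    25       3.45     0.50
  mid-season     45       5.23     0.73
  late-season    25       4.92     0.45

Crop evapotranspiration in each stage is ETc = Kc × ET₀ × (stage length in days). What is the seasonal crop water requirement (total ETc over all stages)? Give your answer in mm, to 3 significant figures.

296 mm

initial: 0.28 × 2.05 × 45 = 25.83 mm
development: 0.50 × 3.45 × 25 = 43.13 mm
mid-season: 0.73 × 5.23 × 45 = 171.81 mm
late-season: 0.45 × 4.92 × 25 = 55.35 mm
Seasonal total = 296.12 mm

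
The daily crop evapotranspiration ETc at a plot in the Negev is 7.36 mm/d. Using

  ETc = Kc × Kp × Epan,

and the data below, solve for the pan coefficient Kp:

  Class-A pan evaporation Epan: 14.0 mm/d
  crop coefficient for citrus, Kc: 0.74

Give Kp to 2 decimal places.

0.71

ETc = Kc × Kp × Epan  ⇒  Kp = ETc / (Kc × Epan)
Kp = 7.36 / (0.74 × 14.0) = 7.36 / 10.360 = 0.7104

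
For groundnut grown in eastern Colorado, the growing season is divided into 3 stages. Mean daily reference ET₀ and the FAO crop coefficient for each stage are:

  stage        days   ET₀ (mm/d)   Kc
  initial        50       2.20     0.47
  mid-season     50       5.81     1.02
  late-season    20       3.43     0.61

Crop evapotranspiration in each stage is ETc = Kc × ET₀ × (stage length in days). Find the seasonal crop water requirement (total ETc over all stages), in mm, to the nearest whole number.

390 mm

initial: 0.47 × 2.20 × 50 = 51.70 mm
mid-season: 1.02 × 5.81 × 50 = 296.31 mm
late-season: 0.61 × 3.43 × 20 = 41.85 mm
Seasonal total = 389.86 mm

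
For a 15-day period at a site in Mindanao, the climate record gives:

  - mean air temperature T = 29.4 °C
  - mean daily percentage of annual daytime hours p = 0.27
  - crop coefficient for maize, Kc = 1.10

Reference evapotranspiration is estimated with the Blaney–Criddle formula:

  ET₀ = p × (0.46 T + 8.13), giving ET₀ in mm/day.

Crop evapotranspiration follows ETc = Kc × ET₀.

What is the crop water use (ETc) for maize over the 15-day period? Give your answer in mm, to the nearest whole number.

ET₀ = 0.27 × (0.46 × 29.4 + 8.13) = 0.27 × 21.654 = 5.8466 mm/d
ETc = Kc × ET₀ = 1.10 × 5.8466 = 6.4313 mm/d
Over 15 days: 6.4313 × 15 = 96.470 mm

96 mm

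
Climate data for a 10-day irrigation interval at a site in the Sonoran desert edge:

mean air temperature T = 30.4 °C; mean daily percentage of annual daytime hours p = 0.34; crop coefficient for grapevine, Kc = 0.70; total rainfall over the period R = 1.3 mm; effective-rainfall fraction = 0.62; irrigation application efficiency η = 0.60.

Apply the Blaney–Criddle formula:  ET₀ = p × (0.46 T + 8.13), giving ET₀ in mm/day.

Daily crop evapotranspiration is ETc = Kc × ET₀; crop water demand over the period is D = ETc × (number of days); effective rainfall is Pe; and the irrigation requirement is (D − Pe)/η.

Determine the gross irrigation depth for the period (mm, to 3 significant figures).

ET₀ = 0.34 × (0.46 × 30.4 + 8.13) = 0.34 × 22.114 = 7.5188 mm/d
ETc = Kc × ET₀ = 0.70 × 7.5188 = 5.2632 mm/d
Crop demand D = ETc × 10 d = 5.2632 × 10 = 52.632 mm
Pe = 0.62 × 1.3 = 0.806 mm
D − Pe = 52.632 − 0.806 = 51.826 mm
Gross irrigation = 51.826 / 0.60 = 86.377 mm

86.4 mm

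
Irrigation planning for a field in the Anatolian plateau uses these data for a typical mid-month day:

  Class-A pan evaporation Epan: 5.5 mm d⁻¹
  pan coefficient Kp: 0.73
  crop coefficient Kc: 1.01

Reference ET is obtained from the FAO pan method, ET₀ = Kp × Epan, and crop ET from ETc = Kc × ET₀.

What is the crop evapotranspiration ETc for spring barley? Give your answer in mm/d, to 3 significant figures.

4.06 mm/d

ET₀ = 0.73 × 5.5 = 4.0150 mm/d
ETc = Kc × ET₀ = 1.01 × 4.0150 = 4.0552 mm/d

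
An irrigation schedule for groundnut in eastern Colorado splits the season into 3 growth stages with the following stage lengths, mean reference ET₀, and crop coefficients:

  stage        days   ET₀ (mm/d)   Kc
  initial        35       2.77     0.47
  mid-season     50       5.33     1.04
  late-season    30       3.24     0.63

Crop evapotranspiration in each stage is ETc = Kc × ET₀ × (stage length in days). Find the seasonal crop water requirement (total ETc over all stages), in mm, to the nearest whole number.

initial: 0.47 × 2.77 × 35 = 45.57 mm
mid-season: 1.04 × 5.33 × 50 = 277.16 mm
late-season: 0.63 × 3.24 × 30 = 61.24 mm
Seasonal total = 383.97 mm

384 mm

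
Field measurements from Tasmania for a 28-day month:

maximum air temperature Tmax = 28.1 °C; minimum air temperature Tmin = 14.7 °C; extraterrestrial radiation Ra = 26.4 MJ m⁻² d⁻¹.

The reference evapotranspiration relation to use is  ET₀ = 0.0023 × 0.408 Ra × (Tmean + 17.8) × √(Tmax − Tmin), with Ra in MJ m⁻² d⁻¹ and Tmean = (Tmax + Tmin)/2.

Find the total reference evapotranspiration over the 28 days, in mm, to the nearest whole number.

100 mm

Tmean = (28.1 + 14.7)/2 = 21.40 °C
0.408 Ra = 0.408 × 26.4 = 10.7712 mm/d equivalent
ET₀ = 0.0023 × 10.7712 × (21.40 + 17.8) × √13.4 = 0.0023 × 10.7712 × 39.20 × 3.6606 = 3.5549 mm/d
Over 28 days: 3.5549 × 28 = 99.537 mm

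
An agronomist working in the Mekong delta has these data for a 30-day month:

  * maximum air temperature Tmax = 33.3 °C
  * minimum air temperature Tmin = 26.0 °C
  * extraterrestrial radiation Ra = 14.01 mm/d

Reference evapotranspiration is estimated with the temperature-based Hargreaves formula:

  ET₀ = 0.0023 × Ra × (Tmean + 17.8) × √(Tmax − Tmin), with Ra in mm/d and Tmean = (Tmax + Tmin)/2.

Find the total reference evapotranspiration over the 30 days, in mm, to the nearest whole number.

Tmean = (33.3 + 26.0)/2 = 29.65 °C
ET₀ = 0.0023 × 14.01 × (29.65 + 17.8) × √7.3 = 0.0023 × 14.01 × 47.45 × 2.7019 = 4.1312 mm/d
Over 30 days: 4.1312 × 30 = 123.936 mm

124 mm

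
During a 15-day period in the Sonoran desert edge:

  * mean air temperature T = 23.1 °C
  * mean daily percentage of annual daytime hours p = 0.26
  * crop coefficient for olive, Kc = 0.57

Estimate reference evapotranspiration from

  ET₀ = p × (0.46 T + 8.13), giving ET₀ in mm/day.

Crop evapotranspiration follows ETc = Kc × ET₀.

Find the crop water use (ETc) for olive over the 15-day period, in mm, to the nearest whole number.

ET₀ = 0.26 × (0.46 × 23.1 + 8.13) = 0.26 × 18.756 = 4.8766 mm/d
ETc = Kc × ET₀ = 0.57 × 4.8766 = 2.7797 mm/d
Over 15 days: 2.7797 × 15 = 41.696 mm

42 mm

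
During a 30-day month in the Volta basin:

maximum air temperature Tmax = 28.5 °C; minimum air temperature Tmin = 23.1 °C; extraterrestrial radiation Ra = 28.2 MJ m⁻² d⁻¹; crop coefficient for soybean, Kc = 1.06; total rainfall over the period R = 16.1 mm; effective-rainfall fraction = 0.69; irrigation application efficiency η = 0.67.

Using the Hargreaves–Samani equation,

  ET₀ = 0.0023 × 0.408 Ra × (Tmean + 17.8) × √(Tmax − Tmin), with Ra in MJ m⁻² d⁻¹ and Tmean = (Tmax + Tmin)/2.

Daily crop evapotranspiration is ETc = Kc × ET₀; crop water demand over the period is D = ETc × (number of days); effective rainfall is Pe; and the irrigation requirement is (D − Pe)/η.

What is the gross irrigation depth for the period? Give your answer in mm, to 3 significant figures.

Tmean = (28.5 + 23.1)/2 = 25.80 °C
0.408 Ra = 0.408 × 28.2 = 11.5056 mm/d equivalent
ET₀ = 0.0023 × 11.5056 × (25.80 + 17.8) × √5.4 = 0.0023 × 11.5056 × 43.60 × 2.3238 = 2.6812 mm/d
ETc = Kc × ET₀ = 1.06 × 2.6812 = 2.8421 mm/d
Crop demand D = ETc × 30 d = 2.8421 × 30 = 85.263 mm
Pe = 0.69 × 16.1 = 11.109 mm
D − Pe = 85.263 − 11.109 = 74.154 mm
Gross irrigation = 74.154 / 0.67 = 110.678 mm

111 mm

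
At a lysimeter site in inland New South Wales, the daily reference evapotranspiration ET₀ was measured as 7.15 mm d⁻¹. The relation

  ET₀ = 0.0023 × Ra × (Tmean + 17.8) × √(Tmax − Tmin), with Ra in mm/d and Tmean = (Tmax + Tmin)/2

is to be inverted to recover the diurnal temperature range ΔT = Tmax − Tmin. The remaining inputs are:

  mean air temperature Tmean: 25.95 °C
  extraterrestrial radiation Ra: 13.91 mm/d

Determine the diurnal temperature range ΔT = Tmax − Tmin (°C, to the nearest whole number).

√ΔT = ET₀ / [0.0023 × Ra × (Tmean+17.8)] = 7.15 / (0.0023 × 13.91 × 43.75) = 5.1083
ΔT = 5.1083² = 26.095 °C

26 °C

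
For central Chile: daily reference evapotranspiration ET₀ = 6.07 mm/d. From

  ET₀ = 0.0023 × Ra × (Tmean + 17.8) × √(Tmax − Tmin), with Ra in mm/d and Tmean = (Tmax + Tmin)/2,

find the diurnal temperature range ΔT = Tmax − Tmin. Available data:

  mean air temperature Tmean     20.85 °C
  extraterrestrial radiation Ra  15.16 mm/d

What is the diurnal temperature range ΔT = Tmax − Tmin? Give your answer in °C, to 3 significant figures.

√ΔT = ET₀ / [0.0023 × Ra × (Tmean+17.8)] = 6.07 / (0.0023 × 15.16 × 38.65) = 4.5041
ΔT = 4.5041² = 20.287 °C

20.3 °C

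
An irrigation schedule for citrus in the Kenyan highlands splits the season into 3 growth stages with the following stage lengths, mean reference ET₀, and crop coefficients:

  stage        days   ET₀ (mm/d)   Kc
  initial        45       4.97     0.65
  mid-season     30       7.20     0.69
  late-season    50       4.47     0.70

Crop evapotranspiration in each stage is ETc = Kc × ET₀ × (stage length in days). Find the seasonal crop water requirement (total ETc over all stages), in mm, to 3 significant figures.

initial: 0.65 × 4.97 × 45 = 145.37 mm
mid-season: 0.69 × 7.20 × 30 = 149.04 mm
late-season: 0.70 × 4.47 × 50 = 156.45 mm
Seasonal total = 450.86 mm

451 mm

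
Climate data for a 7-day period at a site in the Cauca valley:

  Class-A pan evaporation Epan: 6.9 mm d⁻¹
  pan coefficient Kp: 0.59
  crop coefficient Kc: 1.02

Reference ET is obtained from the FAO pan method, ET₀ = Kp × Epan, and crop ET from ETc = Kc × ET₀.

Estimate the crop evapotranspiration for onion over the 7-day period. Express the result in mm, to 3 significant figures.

ET₀ = 0.59 × 6.9 = 4.0710 mm/d
ETc = Kc × ET₀ = 1.02 × 4.0710 = 4.1524 mm/d
Over 7 days: 4.1524 × 7 = 29.067 mm

29.1 mm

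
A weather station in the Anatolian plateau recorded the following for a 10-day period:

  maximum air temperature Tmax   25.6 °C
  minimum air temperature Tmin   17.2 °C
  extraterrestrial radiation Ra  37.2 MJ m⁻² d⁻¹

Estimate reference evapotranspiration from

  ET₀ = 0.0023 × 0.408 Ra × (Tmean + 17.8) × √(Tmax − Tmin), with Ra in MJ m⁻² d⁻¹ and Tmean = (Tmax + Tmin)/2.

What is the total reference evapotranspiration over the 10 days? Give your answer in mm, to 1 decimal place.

39.7 mm

Tmean = (25.6 + 17.2)/2 = 21.40 °C
0.408 Ra = 0.408 × 37.2 = 15.1776 mm/d equivalent
ET₀ = 0.0023 × 15.1776 × (21.40 + 17.8) × √8.4 = 0.0023 × 15.1776 × 39.20 × 2.8983 = 3.9661 mm/d
Over 10 days: 3.9661 × 10 = 39.661 mm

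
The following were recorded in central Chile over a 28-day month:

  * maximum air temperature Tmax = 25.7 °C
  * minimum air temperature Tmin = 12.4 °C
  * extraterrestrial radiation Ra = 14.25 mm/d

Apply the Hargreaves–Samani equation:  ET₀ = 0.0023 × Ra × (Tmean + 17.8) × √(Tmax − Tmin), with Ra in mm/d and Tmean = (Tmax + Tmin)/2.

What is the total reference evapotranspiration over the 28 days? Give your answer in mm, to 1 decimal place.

Tmean = (25.7 + 12.4)/2 = 19.05 °C
ET₀ = 0.0023 × 14.25 × (19.05 + 17.8) × √13.3 = 0.0023 × 14.25 × 36.85 × 3.6469 = 4.4046 mm/d
Over 28 days: 4.4046 × 28 = 123.329 mm

123.3 mm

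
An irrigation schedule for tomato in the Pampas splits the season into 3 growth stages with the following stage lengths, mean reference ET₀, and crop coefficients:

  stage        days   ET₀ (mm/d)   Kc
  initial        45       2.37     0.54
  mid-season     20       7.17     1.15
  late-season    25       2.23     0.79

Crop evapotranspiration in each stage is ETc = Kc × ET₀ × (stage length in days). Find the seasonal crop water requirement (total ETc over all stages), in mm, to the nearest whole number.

267 mm

initial: 0.54 × 2.37 × 45 = 57.59 mm
mid-season: 1.15 × 7.17 × 20 = 164.91 mm
late-season: 0.79 × 2.23 × 25 = 44.04 mm
Seasonal total = 266.54 mm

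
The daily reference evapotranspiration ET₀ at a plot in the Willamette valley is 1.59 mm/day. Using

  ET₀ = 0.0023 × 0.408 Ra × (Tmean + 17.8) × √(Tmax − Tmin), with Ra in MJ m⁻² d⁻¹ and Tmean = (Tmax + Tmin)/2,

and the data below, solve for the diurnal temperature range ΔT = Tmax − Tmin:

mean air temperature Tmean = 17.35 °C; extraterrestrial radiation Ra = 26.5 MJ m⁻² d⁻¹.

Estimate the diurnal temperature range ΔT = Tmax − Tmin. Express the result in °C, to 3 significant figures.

√ΔT = ET₀ / [0.0023 × 0.408 × Ra × (Tmean+17.8)] = 1.59 / (0.0023 × 10.8120 × 35.15) = 1.8190
ΔT = 1.8190² = 3.309 °C

3.31 °C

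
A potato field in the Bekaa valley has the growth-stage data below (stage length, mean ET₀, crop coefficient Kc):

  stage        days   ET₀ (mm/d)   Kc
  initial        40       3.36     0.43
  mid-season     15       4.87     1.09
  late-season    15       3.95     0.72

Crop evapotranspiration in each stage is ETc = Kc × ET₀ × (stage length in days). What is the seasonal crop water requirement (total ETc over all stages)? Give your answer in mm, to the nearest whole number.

180 mm

initial: 0.43 × 3.36 × 40 = 57.79 mm
mid-season: 1.09 × 4.87 × 15 = 79.62 mm
late-season: 0.72 × 3.95 × 15 = 42.66 mm
Seasonal total = 180.07 mm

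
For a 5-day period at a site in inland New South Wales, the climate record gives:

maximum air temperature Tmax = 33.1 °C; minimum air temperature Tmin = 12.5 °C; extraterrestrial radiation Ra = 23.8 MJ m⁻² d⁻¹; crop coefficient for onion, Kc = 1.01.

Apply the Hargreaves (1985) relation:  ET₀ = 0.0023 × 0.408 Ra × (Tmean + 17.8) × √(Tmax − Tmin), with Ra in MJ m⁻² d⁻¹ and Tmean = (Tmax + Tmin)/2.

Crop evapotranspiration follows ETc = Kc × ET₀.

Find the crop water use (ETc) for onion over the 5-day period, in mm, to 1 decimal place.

20.8 mm

Tmean = (33.1 + 12.5)/2 = 22.80 °C
0.408 Ra = 0.408 × 23.8 = 9.7104 mm/d equivalent
ET₀ = 0.0023 × 9.7104 × (22.80 + 17.8) × √20.6 = 0.0023 × 9.7104 × 40.60 × 4.5387 = 4.1155 mm/d
ETc = Kc × ET₀ = 1.01 × 4.1155 = 4.1567 mm/d
Over 5 days: 4.1567 × 5 = 20.784 mm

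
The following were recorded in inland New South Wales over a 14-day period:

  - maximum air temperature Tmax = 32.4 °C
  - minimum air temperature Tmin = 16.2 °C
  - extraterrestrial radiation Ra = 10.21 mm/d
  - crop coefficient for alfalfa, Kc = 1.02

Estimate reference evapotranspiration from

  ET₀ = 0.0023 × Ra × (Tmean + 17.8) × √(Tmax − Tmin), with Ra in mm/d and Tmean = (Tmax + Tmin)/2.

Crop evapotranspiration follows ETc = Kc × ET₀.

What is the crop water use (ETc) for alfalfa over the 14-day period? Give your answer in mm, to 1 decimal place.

Tmean = (32.4 + 16.2)/2 = 24.30 °C
ET₀ = 0.0023 × 10.21 × (24.30 + 17.8) × √16.2 = 0.0023 × 10.21 × 42.10 × 4.0249 = 3.9792 mm/d
ETc = Kc × ET₀ = 1.02 × 3.9792 = 4.0588 mm/d
Over 14 days: 4.0588 × 14 = 56.823 mm

56.8 mm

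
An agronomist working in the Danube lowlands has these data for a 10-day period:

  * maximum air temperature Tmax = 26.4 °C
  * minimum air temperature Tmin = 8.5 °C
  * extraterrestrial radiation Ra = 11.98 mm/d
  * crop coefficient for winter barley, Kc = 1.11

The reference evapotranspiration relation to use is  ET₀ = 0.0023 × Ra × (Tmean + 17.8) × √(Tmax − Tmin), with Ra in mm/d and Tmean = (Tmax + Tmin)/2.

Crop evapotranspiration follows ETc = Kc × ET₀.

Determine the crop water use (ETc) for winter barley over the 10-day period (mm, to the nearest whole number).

46 mm

Tmean = (26.4 + 8.5)/2 = 17.45 °C
ET₀ = 0.0023 × 11.98 × (17.45 + 17.8) × √17.9 = 0.0023 × 11.98 × 35.25 × 4.2308 = 4.1093 mm/d
ETc = Kc × ET₀ = 1.11 × 4.1093 = 4.5613 mm/d
Over 10 days: 4.5613 × 10 = 45.613 mm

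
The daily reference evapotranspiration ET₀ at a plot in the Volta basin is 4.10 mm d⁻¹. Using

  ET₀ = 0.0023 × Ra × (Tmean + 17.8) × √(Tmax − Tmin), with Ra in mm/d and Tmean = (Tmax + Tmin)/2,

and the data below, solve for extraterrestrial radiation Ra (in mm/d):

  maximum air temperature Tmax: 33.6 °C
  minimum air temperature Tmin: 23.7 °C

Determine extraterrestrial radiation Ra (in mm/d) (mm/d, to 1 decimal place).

Tmean = 28.65 °C; √ΔT = 3.1464
Ra = ET₀ / [0.0023 × (Tmean+17.8) × √ΔT] = 4.10 / (0.0023 × 46.45 × 3.1464) = 12.197 mm/d

12.2 mm/d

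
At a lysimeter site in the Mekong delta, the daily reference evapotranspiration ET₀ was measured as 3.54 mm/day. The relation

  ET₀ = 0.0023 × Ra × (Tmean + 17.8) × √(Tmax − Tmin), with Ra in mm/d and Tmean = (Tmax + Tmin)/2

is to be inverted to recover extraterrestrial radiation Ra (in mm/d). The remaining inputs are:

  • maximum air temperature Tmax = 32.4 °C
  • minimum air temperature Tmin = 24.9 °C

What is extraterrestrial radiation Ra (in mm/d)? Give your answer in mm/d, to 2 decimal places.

Tmean = 28.65 °C; √ΔT = 2.7386
Ra = ET₀ / [0.0023 × (Tmean+17.8) × √ΔT] = 3.54 / (0.0023 × 46.45 × 2.7386) = 12.099 mm/d

12.10 mm/d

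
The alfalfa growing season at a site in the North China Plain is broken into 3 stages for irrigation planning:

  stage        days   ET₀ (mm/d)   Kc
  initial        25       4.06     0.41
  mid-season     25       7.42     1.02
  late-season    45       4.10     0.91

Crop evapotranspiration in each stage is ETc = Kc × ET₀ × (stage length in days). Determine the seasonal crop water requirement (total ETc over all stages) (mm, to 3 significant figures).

399 mm

initial: 0.41 × 4.06 × 25 = 41.62 mm
mid-season: 1.02 × 7.42 × 25 = 189.21 mm
late-season: 0.91 × 4.10 × 45 = 167.90 mm
Seasonal total = 398.73 mm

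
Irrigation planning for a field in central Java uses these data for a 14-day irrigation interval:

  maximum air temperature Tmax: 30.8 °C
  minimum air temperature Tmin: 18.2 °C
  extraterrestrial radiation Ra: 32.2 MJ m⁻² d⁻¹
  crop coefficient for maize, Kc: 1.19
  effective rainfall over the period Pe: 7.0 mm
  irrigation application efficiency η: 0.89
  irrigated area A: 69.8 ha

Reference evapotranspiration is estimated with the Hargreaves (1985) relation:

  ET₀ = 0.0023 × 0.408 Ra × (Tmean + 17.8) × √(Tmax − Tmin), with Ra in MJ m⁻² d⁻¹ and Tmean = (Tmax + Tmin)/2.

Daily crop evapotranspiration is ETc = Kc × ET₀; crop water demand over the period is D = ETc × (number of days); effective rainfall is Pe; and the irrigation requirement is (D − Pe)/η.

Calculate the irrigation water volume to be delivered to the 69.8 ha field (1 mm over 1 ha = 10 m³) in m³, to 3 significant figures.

Tmean = (30.8 + 18.2)/2 = 24.50 °C
0.408 Ra = 0.408 × 32.2 = 13.1376 mm/d equivalent
ET₀ = 0.0023 × 13.1376 × (24.50 + 17.8) × √12.6 = 0.0023 × 13.1376 × 42.30 × 3.5496 = 4.5369 mm/d
ETc = Kc × ET₀ = 1.19 × 4.5369 = 5.3989 mm/d
Crop demand D = ETc × 14 d = 5.3989 × 14 = 75.585 mm
D − Pe = 75.585 − 7.0 = 68.585 mm
Gross irrigation = 68.585 / 0.89 = 77.062 mm
Volume = 77.062 mm × 69.8 ha × 10 = 53789.3 m³

53800 m³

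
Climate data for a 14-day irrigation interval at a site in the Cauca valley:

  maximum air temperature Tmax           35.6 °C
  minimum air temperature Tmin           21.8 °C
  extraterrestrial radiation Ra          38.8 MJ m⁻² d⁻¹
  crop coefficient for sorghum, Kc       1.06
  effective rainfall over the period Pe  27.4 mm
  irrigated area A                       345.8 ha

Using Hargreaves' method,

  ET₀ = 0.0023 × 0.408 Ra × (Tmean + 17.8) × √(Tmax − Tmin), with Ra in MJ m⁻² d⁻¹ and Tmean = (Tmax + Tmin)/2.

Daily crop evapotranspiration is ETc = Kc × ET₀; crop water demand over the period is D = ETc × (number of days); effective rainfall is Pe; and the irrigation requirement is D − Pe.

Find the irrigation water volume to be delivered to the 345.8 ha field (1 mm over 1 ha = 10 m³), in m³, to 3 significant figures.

Tmean = (35.6 + 21.8)/2 = 28.70 °C
0.408 Ra = 0.408 × 38.8 = 15.8304 mm/d equivalent
ET₀ = 0.0023 × 15.8304 × (28.70 + 17.8) × √13.8 = 0.0023 × 15.8304 × 46.50 × 3.7148 = 6.2894 mm/d
ETc = Kc × ET₀ = 1.06 × 6.2894 = 6.6668 mm/d
Crop demand D = ETc × 14 d = 6.6668 × 14 = 93.335 mm
D − Pe = 93.335 − 27.4 = 65.935 mm
Volume = 65.935 mm × 345.8 ha × 10 = 228003.2 m³

228000 m³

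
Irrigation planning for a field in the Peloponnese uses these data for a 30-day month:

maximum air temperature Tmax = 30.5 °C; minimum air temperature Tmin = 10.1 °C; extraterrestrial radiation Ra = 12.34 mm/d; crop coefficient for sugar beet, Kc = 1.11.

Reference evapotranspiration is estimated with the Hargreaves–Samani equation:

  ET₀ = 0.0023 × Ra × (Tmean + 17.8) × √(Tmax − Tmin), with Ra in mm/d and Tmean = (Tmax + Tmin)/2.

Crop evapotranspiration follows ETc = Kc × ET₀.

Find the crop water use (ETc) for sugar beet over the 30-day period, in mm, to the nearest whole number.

Tmean = (30.5 + 10.1)/2 = 20.30 °C
ET₀ = 0.0023 × 12.34 × (20.30 + 17.8) × √20.4 = 0.0023 × 12.34 × 38.10 × 4.5166 = 4.8840 mm/d
ETc = Kc × ET₀ = 1.11 × 4.8840 = 5.4212 mm/d
Over 30 days: 5.4212 × 30 = 162.636 mm

163 mm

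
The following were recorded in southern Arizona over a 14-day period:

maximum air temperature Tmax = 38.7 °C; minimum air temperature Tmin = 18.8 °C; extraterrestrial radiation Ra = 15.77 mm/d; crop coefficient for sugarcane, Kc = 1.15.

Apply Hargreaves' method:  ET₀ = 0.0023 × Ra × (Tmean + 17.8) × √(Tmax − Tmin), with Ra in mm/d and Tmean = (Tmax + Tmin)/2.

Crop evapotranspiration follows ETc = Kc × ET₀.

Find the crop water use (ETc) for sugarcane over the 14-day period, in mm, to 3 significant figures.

121 mm

Tmean = (38.7 + 18.8)/2 = 28.75 °C
ET₀ = 0.0023 × 15.77 × (28.75 + 17.8) × √19.9 = 0.0023 × 15.77 × 46.55 × 4.4609 = 7.5319 mm/d
ETc = Kc × ET₀ = 1.15 × 7.5319 = 8.6617 mm/d
Over 14 days: 8.6617 × 14 = 121.264 mm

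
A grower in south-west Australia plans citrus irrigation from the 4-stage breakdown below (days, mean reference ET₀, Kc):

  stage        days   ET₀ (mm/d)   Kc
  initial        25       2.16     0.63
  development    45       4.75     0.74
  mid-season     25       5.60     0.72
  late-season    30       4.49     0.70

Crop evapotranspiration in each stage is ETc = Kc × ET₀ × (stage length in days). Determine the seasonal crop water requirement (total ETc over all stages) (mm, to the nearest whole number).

387 mm

initial: 0.63 × 2.16 × 25 = 34.02 mm
development: 0.74 × 4.75 × 45 = 158.18 mm
mid-season: 0.72 × 5.60 × 25 = 100.80 mm
late-season: 0.70 × 4.49 × 30 = 94.29 mm
Seasonal total = 387.29 mm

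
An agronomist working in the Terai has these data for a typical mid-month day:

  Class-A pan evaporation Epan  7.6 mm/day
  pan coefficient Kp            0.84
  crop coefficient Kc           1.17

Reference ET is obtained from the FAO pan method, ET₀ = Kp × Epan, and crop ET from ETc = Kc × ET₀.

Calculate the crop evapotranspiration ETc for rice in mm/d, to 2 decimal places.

ET₀ = 0.84 × 7.6 = 6.3840 mm/d
ETc = Kc × ET₀ = 1.17 × 6.3840 = 7.4693 mm/d

7.47 mm/d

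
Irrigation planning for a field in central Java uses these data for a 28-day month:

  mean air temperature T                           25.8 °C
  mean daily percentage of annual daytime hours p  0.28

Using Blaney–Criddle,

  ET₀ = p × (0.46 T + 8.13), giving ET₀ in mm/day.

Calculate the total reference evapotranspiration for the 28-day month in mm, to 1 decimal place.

ET₀ = 0.28 × (0.46 × 25.8 + 8.13) = 0.28 × 19.998 = 5.5994 mm/d
Monthly total = 5.5994 × 28 = 156.783 mm

156.8 mm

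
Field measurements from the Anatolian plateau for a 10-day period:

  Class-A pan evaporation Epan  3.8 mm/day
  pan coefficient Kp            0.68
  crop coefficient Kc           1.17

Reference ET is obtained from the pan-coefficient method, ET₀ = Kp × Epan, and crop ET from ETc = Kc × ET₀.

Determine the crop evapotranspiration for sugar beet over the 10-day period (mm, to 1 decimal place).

ET₀ = 0.68 × 3.8 = 2.5840 mm/d
ETc = Kc × ET₀ = 1.17 × 2.5840 = 3.0233 mm/d
Over 10 days: 3.0233 × 10 = 30.233 mm

30.2 mm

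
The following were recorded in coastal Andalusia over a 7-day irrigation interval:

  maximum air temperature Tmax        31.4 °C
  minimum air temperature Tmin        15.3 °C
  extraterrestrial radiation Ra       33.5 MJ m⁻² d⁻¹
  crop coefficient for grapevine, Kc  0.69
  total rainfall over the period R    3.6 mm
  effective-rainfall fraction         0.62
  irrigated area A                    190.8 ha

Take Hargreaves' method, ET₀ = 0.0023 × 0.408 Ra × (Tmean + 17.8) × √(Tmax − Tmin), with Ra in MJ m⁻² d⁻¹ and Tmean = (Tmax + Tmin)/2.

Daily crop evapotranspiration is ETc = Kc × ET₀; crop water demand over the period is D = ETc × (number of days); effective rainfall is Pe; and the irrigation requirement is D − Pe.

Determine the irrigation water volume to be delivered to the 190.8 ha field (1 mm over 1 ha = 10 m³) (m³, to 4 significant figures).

43580 m³

Tmean = (31.4 + 15.3)/2 = 23.35 °C
0.408 Ra = 0.408 × 33.5 = 13.6680 mm/d equivalent
ET₀ = 0.0023 × 13.6680 × (23.35 + 17.8) × √16.1 = 0.0023 × 13.6680 × 41.15 × 4.0125 = 5.1906 mm/d
ETc = Kc × ET₀ = 0.69 × 5.1906 = 3.5815 mm/d
Crop demand D = ETc × 7 d = 3.5815 × 7 = 25.071 mm
Pe = 0.62 × 3.6 = 2.232 mm
D − Pe = 25.071 − 2.232 = 22.839 mm
Volume = 22.839 mm × 190.8 ha × 10 = 43576.8 m³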